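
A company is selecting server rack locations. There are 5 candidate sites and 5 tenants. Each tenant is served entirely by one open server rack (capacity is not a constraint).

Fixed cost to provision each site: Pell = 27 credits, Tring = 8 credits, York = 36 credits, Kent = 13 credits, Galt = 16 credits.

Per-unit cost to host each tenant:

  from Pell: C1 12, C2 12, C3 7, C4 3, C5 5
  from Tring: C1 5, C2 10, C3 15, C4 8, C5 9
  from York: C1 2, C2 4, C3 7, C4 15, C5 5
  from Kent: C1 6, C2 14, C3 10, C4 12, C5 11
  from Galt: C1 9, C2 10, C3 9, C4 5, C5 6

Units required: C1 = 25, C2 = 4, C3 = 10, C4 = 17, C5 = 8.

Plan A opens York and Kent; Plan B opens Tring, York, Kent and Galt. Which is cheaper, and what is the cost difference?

Plan B is cheaper by 95.

Plan A: {York, Kent}: C1→York 2·25=50, C2→York 4·4=16, C3→York 7·10=70, C4→Kent 12·17=204, C5→York 5·8=40. Service 380; fixed 49; total 429.
Plan B: {Tring, York, Kent, Galt}: C1→York 2·25=50, C2→York 4·4=16, C3→York 7·10=70, C4→Galt 5·17=85, C5→York 5·8=40. Service 261; fixed 73; total 334.
Difference: |429 − 334| = 95.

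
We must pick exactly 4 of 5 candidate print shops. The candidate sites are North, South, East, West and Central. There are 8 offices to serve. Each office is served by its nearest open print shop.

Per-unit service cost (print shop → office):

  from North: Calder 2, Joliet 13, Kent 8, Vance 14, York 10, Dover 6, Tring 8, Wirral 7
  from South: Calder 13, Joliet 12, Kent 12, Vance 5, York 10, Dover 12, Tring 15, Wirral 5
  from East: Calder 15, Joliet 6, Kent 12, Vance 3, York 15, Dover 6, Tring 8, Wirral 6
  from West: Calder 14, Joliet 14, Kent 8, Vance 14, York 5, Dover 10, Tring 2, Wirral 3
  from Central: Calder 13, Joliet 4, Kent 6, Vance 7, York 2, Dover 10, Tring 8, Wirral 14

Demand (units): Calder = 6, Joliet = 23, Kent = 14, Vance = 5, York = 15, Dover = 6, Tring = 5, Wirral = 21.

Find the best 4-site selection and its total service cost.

Choose North, East, West and Central; total service cost 342.

With exactly 4 open, each office uses its cheapest among the chosen.
{North, East, West, Central}: Calder→North 2·6=12, Joliet→Central 4·23=92, Kent→Central 6·14=84, Vance→East 3·5=15, York→Central 2·15=30, Dover→North 6·6=36, Tring→West 2·5=10, Wirral→West 3·21=63. Service cost 342.
{North, South, West, Central}: service cost 352
{South, East, West, Central}: service cost 408
Among all 5 size-4 choices, {North, East, West, Central} is lowest.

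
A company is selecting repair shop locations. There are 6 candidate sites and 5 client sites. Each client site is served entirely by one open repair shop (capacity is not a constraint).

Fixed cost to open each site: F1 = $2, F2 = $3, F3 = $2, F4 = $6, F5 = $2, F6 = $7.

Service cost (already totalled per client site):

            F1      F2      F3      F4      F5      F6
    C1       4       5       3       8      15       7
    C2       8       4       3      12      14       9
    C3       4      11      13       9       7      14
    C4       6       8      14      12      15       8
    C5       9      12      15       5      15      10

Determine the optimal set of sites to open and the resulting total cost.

For any fixed open set, each client site goes to its cheapest open site; total = fixed + service.
{F1, F3}: C1→F3 3, C2→F3 3, C3→F1 4, C4→F1 6, C5→F1 9. Service 25; fixed 4; total 29.
{F1, F3, F4}: C1→F3 3, C2→F3 3, C3→F1 4, C4→F1 6, C5→F4 5. Service 21; fixed 10; total 31.
{F1, F3, F5}: service 25 + fixed 6 = 31
{F1, F2, F3, F4, F5, F6}: C1→F3 3, C2→F3 3, C3→F1 4, C4→F1 6, C5→F4 5. Service 21; fixed 22; total 43.
No other subset beats 29.

Open F1 and F3; minimum total cost 29.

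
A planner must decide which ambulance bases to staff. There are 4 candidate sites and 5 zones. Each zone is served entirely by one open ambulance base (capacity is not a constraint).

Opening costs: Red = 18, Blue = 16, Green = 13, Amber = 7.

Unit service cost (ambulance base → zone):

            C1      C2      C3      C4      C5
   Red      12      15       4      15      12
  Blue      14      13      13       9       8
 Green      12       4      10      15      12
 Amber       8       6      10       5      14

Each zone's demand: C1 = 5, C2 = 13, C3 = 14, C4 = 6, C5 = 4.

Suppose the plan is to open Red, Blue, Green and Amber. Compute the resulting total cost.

Each zone is assigned to its cheapest site among the open ones.
{Red, Blue, Green, Amber}: C1→Amber 8·5=40, C2→Green 4·13=52, C3→Red 4·14=56, C4→Amber 5·6=30, C5→Blue 8·4=32. Service 210; fixed 54; total 264.

Total cost: 264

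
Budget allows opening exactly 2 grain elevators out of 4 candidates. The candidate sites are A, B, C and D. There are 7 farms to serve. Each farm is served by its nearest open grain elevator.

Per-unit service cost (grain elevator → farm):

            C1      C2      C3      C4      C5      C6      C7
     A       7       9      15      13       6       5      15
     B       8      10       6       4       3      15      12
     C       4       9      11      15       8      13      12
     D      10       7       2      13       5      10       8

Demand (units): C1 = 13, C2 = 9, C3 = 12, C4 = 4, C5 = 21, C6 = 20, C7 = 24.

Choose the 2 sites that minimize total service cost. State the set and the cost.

Choose A and D; total service cost 627.

With exactly 2 open, each farm uses its cheapest among the chosen.
{A, D}: C1→A 7·13=91, C2→D 7·9=63, C3→D 2·12=24, C4→A 13·4=52, C5→D 5·21=105, C6→A 5·20=100, C7→D 8·24=192. Service cost 627.
{B, D}: service cost 662
{C, D}: service cost 688
Among all 6 size-2 choices, {A, D} is lowest.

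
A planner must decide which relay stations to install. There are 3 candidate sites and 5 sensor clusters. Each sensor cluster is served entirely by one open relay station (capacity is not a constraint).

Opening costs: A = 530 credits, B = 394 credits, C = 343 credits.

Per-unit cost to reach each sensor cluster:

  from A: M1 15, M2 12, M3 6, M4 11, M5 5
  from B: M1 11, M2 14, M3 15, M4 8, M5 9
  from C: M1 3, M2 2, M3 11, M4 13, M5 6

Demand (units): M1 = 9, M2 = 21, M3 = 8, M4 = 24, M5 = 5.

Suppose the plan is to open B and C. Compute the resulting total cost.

Each sensor cluster is assigned to its cheapest site among the open ones.
{B, C}: M1→C 3·9=27, M2→C 2·21=42, M3→C 11·8=88, M4→B 8·24=192, M5→C 6·5=30. Service 379; fixed 737; total 1116.

Total cost: 1116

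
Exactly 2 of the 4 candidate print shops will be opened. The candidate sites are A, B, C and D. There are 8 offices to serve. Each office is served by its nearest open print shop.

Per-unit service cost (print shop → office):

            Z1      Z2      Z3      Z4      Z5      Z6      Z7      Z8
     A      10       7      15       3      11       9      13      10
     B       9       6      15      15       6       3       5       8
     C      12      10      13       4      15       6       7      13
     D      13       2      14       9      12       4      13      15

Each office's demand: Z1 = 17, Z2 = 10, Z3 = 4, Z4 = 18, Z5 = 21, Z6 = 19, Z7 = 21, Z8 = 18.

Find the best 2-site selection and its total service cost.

With exactly 2 open, each office uses its cheapest among the chosen.
{A, B}: Z1→B 9·17=153, Z2→B 6·10=60, Z3→A 15·4=60, Z4→A 3·18=54, Z5→B 6·21=126, Z6→B 3·19=57, Z7→B 5·21=105, Z8→B 8·18=144. Service cost 759.
{B, C}: service cost 769
{B, D}: service cost 823
Among all 6 size-2 choices, {A, B} is lowest.

Choose A and B; total service cost 759.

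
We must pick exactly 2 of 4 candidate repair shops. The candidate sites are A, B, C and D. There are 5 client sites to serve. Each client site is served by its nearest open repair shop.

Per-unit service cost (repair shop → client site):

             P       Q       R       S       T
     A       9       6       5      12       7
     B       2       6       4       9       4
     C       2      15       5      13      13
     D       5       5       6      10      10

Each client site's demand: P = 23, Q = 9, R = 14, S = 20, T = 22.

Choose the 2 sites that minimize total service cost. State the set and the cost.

With exactly 2 open, each client site uses its cheapest among the chosen.
{B, D}: P→B 2·23=46, Q→D 5·9=45, R→B 4·14=56, S→B 9·20=180, T→B 4·22=88. Service cost 415.
{A, B}: service cost 424
{B, C}: service cost 424
Among all 6 size-2 choices, {B, D} is lowest.

Choose B and D; total service cost 415.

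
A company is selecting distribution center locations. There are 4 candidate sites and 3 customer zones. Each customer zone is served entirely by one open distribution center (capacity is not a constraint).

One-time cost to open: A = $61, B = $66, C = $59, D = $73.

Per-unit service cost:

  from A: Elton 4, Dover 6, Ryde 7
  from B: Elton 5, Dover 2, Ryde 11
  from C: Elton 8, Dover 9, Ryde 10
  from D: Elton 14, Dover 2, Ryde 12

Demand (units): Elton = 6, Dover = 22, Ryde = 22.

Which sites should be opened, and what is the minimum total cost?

Open A and B; minimum total cost 349.

For any fixed open set, each customer zone goes to its cheapest open site; total = fixed + service.
{A, B}: Elton→A 4·6=24, Dover→B 2·22=44, Ryde→A 7·22=154. Service 222; fixed 127; total 349.
{A, D}: Elton→A 4·6=24, Dover→D 2·22=44, Ryde→A 7·22=154. Service 222; fixed 134; total 356.
{A}: service 310 + fixed 61 = 371
{A, B, C, D}: Elton→A 4·6=24, Dover→B 2·22=44, Ryde→A 7·22=154. Service 222; fixed 259; total 481.
No other subset beats 349.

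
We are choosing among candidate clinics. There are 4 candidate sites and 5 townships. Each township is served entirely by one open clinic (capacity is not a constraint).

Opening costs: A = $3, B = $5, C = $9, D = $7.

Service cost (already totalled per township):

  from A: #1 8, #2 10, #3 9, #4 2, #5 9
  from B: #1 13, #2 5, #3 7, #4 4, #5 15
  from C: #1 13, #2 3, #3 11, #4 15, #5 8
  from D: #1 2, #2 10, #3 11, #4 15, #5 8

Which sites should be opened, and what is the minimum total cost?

For any fixed open set, each township goes to its cheapest open site; total = fixed + service.
{B, D}: #1→D 2, #2→B 5, #3→B 7, #4→B 4, #5→D 8. Service 26; fixed 12; total 38.
{A, B}: service 31 + fixed 8 = 39
{A, B, D}: #1→D 2, #2→B 5, #3→B 7, #4→A 2, #5→D 8. Service 24; fixed 15; total 39.
{A, B, C, D}: #1→D 2, #2→C 3, #3→B 7, #4→A 2, #5→C 8. Service 22; fixed 24; total 46.
No other subset beats 38.

Open B and D; minimum total cost 38.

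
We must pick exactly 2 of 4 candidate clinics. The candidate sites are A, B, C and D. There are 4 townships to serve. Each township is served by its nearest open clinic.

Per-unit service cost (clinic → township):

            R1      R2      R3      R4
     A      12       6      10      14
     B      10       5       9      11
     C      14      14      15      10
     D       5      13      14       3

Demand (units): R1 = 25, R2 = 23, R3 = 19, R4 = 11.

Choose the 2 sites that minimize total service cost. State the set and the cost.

Choose B and D; total service cost 444.

With exactly 2 open, each township uses its cheapest among the chosen.
{B, D}: R1→D 5·25=125, R2→B 5·23=115, R3→B 9·19=171, R4→D 3·11=33. Service cost 444.
{A, D}: service cost 486
{B, C}: service cost 646
Among all 6 size-2 choices, {B, D} is lowest.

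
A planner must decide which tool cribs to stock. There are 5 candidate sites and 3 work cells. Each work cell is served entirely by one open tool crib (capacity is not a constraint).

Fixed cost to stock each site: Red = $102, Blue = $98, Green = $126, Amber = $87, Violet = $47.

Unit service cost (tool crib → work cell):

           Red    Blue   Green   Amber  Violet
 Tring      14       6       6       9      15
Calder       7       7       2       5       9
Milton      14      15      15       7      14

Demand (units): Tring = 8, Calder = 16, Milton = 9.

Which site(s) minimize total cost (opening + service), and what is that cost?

For any fixed open set, each work cell goes to its cheapest open site; total = fixed + service.
{Amber}: Tring→Amber 9·8=72, Calder→Amber 5·16=80, Milton→Amber 7·9=63. Service 215; fixed 87; total 302.
{Green}: service 215 + fixed 126 = 341
{Amber, Violet}: Tring→Amber 9·8=72, Calder→Amber 5·16=80, Milton→Amber 7·9=63. Service 215; fixed 134; total 349.
{Red, Blue, Green, Amber, Violet}: service 143 + fixed 460 = 603
No other subset beats 302.

Open Amber only; minimum total cost 302.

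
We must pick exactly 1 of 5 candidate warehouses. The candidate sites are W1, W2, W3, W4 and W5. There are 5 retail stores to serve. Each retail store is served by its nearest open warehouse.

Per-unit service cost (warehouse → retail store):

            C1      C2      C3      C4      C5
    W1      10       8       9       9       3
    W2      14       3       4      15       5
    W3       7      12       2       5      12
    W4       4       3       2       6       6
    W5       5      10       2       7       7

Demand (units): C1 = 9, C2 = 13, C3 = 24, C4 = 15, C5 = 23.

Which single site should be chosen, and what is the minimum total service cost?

Choose W4 only; total service cost 351.

With exactly 1 open, each retail store uses its cheapest among the chosen.
{W4}: C1→W4 4·9=36, C2→W4 3·13=39, C3→W4 2·24=48, C4→W4 6·15=90, C5→W4 6·23=138. Service cost 351.
{W5}: service cost 489
{W2}: service cost 601
Among all 5 size-1 choices, {W4} is lowest.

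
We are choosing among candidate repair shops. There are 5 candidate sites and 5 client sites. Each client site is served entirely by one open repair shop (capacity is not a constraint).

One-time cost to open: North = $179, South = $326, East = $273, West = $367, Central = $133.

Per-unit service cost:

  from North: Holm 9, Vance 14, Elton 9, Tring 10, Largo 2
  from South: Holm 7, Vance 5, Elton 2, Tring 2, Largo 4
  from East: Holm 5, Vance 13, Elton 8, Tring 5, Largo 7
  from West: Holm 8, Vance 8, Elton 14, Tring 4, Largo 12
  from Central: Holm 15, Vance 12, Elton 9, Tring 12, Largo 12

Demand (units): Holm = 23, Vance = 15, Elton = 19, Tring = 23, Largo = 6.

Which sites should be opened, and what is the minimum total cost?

For any fixed open set, each client site goes to its cheapest open site; total = fixed + service.
{South}: Holm→South 7·23=161, Vance→South 5·15=75, Elton→South 2·19=38, Tring→South 2·23=46, Largo→South 4·6=24. Service 344; fixed 326; total 670.
{South, Central}: Holm→South 7·23=161, Vance→South 5·15=75, Elton→South 2·19=38, Tring→South 2·23=46, Largo→South 4·6=24. Service 344; fixed 459; total 803.
{North, South}: Holm→South 7·23=161, Vance→South 5·15=75, Elton→South 2·19=38, Tring→South 2·23=46, Largo→North 2·6=12. Service 332; fixed 505; total 837.
{North, South, East, West, Central}: service 286 + fixed 1278 = 1564
No other subset beats 670.

Open South only; minimum total cost 670.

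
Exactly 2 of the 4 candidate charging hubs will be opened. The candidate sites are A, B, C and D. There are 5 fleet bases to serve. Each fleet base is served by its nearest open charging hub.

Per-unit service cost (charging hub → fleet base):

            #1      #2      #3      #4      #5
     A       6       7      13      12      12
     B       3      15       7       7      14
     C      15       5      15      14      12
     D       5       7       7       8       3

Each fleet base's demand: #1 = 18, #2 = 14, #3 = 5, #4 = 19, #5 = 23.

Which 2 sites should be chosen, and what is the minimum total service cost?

With exactly 2 open, each fleet base uses its cheapest among the chosen.
{B, D}: #1→B 3·18=54, #2→D 7·14=98, #3→B 7·5=35, #4→B 7·19=133, #5→D 3·23=69. Service cost 389.
{C, D}: service cost 416
{A, D}: service cost 444
Among all 6 size-2 choices, {B, D} is lowest.

Choose B and D; total service cost 389.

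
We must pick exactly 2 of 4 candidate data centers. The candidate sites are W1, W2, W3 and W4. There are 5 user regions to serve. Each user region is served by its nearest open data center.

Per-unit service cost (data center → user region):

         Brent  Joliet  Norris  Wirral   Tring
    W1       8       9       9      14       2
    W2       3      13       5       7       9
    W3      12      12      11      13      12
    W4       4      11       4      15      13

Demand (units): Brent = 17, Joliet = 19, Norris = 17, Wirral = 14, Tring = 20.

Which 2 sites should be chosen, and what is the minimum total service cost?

With exactly 2 open, each user region uses its cheapest among the chosen.
{W1, W2}: Brent→W2 3·17=51, Joliet→W1 9·19=171, Norris→W2 5·17=85, Wirral→W2 7·14=98, Tring→W1 2·20=40. Service cost 445.
{W1, W4}: service cost 543
{W2, W4}: service cost 606
Among all 6 size-2 choices, {W1, W2} is lowest.

Choose W1 and W2; total service cost 445.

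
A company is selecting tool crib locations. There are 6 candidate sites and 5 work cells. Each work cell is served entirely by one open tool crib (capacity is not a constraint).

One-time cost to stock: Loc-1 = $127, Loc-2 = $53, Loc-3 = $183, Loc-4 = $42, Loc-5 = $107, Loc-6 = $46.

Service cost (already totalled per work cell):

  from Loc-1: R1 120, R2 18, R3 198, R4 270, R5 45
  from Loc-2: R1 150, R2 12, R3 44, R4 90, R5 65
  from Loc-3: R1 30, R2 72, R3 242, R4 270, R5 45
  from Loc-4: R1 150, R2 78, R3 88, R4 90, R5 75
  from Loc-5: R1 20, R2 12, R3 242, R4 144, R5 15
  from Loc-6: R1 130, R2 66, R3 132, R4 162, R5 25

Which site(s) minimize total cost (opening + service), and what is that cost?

For any fixed open set, each work cell goes to its cheapest open site; total = fixed + service.
{Loc-2, Loc-5}: R1→Loc-5 20, R2→Loc-2 12, R3→Loc-2 44, R4→Loc-2 90, R5→Loc-5 15. Service 181; fixed 160; total 341.
{Loc-4, Loc-5}: service 225 + fixed 149 = 374
{Loc-2, Loc-4, Loc-5}: service 181 + fixed 202 = 383
{Loc-1, Loc-2, Loc-3, Loc-4, Loc-5, Loc-6}: service 181 + fixed 558 = 739
No other subset beats 341.

Open Loc-2 and Loc-5; minimum total cost 341.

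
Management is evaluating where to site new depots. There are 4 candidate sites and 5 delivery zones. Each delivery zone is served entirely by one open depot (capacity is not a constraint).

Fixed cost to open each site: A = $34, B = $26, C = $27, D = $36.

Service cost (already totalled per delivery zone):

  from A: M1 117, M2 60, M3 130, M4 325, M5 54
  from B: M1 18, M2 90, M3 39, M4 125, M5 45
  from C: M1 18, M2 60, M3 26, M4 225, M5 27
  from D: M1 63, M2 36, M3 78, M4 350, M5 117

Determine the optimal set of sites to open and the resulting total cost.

For any fixed open set, each delivery zone goes to its cheapest open site; total = fixed + service.
{B, C}: M1→B 18, M2→C 60, M3→C 26, M4→B 125, M5→C 27. Service 256; fixed 53; total 309.
{B, C, D}: M1→B 18, M2→D 36, M3→C 26, M4→B 125, M5→C 27. Service 232; fixed 89; total 321.
{B, D}: service 263 + fixed 62 = 325
{A, B, C, D}: service 232 + fixed 123 = 355
No other subset beats 309.

Open B and C; minimum total cost 309.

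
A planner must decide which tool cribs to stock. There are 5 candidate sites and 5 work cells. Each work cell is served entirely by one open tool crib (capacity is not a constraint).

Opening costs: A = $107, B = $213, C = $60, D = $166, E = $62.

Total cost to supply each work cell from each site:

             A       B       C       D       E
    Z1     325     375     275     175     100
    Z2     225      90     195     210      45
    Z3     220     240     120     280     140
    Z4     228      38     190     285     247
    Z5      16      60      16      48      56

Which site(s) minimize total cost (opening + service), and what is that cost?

For any fixed open set, each work cell goes to its cheapest open site; total = fixed + service.
{C, E}: Z1→E 100, Z2→E 45, Z3→C 120, Z4→C 190, Z5→C 16. Service 471; fixed 122; total 593.
{E}: service 588 + fixed 62 = 650
{B, C, E}: Z1→E 100, Z2→E 45, Z3→C 120, Z4→B 38, Z5→C 16. Service 319; fixed 335; total 654.
{A, B, C, D, E}: service 319 + fixed 608 = 927
No other subset beats 593.

Open C and E; minimum total cost 593.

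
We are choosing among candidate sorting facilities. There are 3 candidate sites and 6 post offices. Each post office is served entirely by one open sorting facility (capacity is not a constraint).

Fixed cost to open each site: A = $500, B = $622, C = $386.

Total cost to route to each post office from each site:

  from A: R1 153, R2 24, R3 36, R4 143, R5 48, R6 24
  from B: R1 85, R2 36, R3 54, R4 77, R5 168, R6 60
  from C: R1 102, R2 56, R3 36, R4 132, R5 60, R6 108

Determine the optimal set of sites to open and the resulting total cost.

Open C only; minimum total cost 880.

For any fixed open set, each post office goes to its cheapest open site; total = fixed + service.
{C}: R1→C 102, R2→C 56, R3→C 36, R4→C 132, R5→C 60, R6→C 108. Service 494; fixed 386; total 880.
{A}: service 428 + fixed 500 = 928
{B}: service 480 + fixed 622 = 1102
{A, B, C}: service 294 + fixed 1508 = 1802
No other subset beats 880.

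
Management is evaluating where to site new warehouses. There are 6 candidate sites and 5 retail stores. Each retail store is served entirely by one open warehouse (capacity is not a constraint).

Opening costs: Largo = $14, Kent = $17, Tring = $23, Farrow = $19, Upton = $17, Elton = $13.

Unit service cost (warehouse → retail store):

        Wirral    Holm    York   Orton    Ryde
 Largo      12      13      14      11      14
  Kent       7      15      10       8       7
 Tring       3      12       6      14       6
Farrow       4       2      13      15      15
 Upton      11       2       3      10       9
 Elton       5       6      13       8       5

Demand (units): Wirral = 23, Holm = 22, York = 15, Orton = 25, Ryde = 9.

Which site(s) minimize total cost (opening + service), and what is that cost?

Open Tring, Upton and Elton; minimum total cost 456.

For any fixed open set, each retail store goes to its cheapest open site; total = fixed + service.
{Tring, Upton, Elton}: Wirral→Tring 3·23=69, Holm→Upton 2·22=44, York→Upton 3·15=45, Orton→Elton 8·25=200, Ryde→Elton 5·9=45. Service 403; fixed 53; total 456.
{Kent, Tring, Upton}: service 412 + fixed 57 = 469
{Largo, Tring, Upton, Elton}: service 403 + fixed 67 = 470
{Largo, Kent, Tring, Farrow, Upton, Elton}: service 403 + fixed 103 = 506
No other subset beats 456.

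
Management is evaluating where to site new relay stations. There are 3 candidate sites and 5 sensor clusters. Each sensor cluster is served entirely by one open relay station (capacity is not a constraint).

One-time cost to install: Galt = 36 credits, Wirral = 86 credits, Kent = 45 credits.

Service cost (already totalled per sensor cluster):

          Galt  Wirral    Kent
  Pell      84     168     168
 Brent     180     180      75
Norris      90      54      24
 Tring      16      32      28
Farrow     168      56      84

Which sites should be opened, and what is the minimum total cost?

For any fixed open set, each sensor cluster goes to its cheapest open site; total = fixed + service.
{Galt, Kent}: Pell→Galt 84, Brent→Kent 75, Norris→Kent 24, Tring→Galt 16, Farrow→Kent 84. Service 283; fixed 81; total 364.
{Galt, Wirral, Kent}: Pell→Galt 84, Brent→Kent 75, Norris→Kent 24, Tring→Galt 16, Farrow→Wirral 56. Service 255; fixed 167; total 422.
{Kent}: Pell→Kent 168, Brent→Kent 75, Norris→Kent 24, Tring→Kent 28, Farrow→Kent 84. Service 379; fixed 45; total 424.
{Galt}: Pell→Galt 84, Brent→Galt 180, Norris→Galt 90, Tring→Galt 16, Farrow→Galt 168. Service 538; fixed 36; total 574.
No other subset beats 364.

Open Galt and Kent; minimum total cost 364.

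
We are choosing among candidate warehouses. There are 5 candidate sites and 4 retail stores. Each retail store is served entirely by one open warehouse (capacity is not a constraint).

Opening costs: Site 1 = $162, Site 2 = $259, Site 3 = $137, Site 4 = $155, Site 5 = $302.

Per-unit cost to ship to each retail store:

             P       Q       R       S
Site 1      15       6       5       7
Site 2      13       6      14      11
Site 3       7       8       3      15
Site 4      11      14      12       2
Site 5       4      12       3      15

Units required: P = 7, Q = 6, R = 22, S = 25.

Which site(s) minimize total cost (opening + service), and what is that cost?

Open Site 3 and Site 4; minimum total cost 505.

For any fixed open set, each retail store goes to its cheapest open site; total = fixed + service.
{Site 3, Site 4}: P→Site 3 7·7=49, Q→Site 3 8·6=48, R→Site 3 3·22=66, S→Site 4 2·25=50. Service 213; fixed 292; total 505.
{Site 1}: P→Site 1 15·7=105, Q→Site 1 6·6=36, R→Site 1 5·22=110, S→Site 1 7·25=175. Service 426; fixed 162; total 588.
{Site 1, Site 4}: P→Site 4 11·7=77, Q→Site 1 6·6=36, R→Site 1 5·22=110, S→Site 4 2·25=50. Service 273; fixed 317; total 590.
{Site 1, Site 2, Site 3, Site 4, Site 5}: P→Site 5 4·7=28, Q→Site 1 6·6=36, R→Site 3 3·22=66, S→Site 4 2·25=50. Service 180; fixed 1015; total 1195.
No other subset beats 505.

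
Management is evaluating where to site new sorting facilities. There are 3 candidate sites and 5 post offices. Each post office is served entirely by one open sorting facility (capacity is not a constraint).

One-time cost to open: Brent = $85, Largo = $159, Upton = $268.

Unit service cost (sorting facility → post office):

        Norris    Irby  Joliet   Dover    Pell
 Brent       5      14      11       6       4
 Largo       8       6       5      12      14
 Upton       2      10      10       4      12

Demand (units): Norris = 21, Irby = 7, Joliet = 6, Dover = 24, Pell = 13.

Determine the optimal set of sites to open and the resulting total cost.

For any fixed open set, each post office goes to its cheapest open site; total = fixed + service.
{Brent}: Norris→Brent 5·21=105, Irby→Brent 14·7=98, Joliet→Brent 11·6=66, Dover→Brent 6·24=144, Pell→Brent 4·13=52. Service 465; fixed 85; total 550.
{Brent, Largo}: service 373 + fixed 244 = 617
{Brent, Upton}: Norris→Upton 2·21=42, Irby→Upton 10·7=70, Joliet→Upton 10·6=60, Dover→Upton 4·24=96, Pell→Brent 4·13=52. Service 320; fixed 353; total 673.
{Brent, Largo, Upton}: service 262 + fixed 512 = 774
No other subset beats 550.

Open Brent only; minimum total cost 550.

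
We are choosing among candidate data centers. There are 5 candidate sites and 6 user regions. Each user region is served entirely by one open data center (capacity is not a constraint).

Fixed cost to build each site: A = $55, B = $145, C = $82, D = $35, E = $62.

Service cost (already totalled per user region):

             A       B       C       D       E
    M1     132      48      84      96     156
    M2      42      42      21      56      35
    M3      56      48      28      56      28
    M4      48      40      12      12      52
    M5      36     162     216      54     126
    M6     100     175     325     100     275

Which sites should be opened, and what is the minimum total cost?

Open D only; minimum total cost 409.

For any fixed open set, each user region goes to its cheapest open site; total = fixed + service.
{D}: M1→D 96, M2→D 56, M3→D 56, M4→D 12, M5→D 54, M6→D 100. Service 374; fixed 35; total 409.
{C, D}: service 299 + fixed 117 = 416
{A, C}: service 281 + fixed 137 = 418
{A, B, C, D, E}: M1→B 48, M2→C 21, M3→C 28, M4→C 12, M5→A 36, M6→A 100. Service 245; fixed 379; total 624.
No other subset beats 409.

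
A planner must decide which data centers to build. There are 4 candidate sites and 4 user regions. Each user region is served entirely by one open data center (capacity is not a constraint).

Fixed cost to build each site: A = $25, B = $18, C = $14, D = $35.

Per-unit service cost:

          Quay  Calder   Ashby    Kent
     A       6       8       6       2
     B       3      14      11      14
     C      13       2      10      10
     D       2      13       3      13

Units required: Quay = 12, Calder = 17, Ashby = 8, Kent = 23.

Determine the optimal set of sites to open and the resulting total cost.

For any fixed open set, each user region goes to its cheapest open site; total = fixed + service.
{A, C, D}: Quay→D 2·12=24, Calder→C 2·17=34, Ashby→D 3·8=24, Kent→A 2·23=46. Service 128; fixed 74; total 202.
{A, B, C, D}: service 128 + fixed 92 = 220
{A, B, C}: service 164 + fixed 57 = 221
{C}: service 500 + fixed 14 = 514
(All 15 nonempty subsets were checked; A, C and D is lowest.)

Open A, C and D; minimum total cost 202.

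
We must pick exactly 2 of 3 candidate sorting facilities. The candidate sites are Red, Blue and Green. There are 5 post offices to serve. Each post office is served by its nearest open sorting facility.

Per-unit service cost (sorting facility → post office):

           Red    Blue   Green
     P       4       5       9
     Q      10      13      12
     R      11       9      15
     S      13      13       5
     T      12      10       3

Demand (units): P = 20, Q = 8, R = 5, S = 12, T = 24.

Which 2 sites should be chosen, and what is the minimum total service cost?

With exactly 2 open, each post office uses its cheapest among the chosen.
{Red, Green}: P→Red 4·20=80, Q→Red 10·8=80, R→Red 11·5=55, S→Green 5·12=60, T→Green 3·24=72. Service cost 347.
{Blue, Green}: service cost 373
{Red, Blue}: service cost 601
Among all 3 size-2 choices, {Red, Green} is lowest.

Choose Red and Green; total service cost 347.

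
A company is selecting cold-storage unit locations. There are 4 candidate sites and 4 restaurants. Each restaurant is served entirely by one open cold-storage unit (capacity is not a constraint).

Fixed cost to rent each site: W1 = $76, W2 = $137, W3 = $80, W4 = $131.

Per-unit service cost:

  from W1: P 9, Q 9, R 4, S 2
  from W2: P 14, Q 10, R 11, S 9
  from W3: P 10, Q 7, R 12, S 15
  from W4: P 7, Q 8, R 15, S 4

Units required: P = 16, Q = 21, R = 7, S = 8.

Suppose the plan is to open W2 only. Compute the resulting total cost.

Each restaurant is assigned to its cheapest site among the open ones.
{W2}: P→W2 14·16=224, Q→W2 10·21=210, R→W2 11·7=77, S→W2 9·8=72. Service 583; fixed 137; total 720.

Total cost: 720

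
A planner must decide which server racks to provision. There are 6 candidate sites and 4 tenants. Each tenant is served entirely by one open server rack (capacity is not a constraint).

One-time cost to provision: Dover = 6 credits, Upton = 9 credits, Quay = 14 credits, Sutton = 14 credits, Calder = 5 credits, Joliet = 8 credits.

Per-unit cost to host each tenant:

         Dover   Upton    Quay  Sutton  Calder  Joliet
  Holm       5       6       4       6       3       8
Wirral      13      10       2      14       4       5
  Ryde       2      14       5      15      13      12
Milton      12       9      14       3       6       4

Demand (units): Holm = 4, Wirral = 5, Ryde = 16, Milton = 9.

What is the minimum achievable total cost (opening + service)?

For any fixed open set, each tenant goes to its cheapest open site; total = fixed + service.
{Dover, Sutton, Calder}: Holm→Calder 3·4=12, Wirral→Calder 4·5=20, Ryde→Dover 2·16=32, Milton→Sutton 3·9=27. Service 91; fixed 25; total 116.
{Dover, Quay, Sutton}: service 85 + fixed 34 = 119
{Dover, Calder, Joliet}: service 100 + fixed 19 = 119
{Dover, Upton, Quay, Sutton, Calder, Joliet}: Holm→Calder 3·4=12, Wirral→Quay 2·5=10, Ryde→Dover 2·16=32, Milton→Sutton 3·9=27. Service 81; fixed 56; total 137.
No other subset beats 116.

Minimum total cost: 116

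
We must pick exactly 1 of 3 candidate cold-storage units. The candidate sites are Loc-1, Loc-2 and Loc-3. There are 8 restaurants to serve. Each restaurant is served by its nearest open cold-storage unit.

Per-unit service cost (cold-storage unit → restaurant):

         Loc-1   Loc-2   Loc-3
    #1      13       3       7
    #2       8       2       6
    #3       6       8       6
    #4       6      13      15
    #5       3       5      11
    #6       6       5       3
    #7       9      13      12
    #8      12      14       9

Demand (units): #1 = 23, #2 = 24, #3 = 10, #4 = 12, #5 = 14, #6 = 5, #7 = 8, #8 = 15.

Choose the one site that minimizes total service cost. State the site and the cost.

Choose Loc-2 only; total service cost 762.

With exactly 1 open, each restaurant uses its cheapest among the chosen.
{Loc-2}: #1→Loc-2 3·23=69, #2→Loc-2 2·24=48, #3→Loc-2 8·10=80, #4→Loc-2 13·12=156, #5→Loc-2 5·14=70, #6→Loc-2 5·5=25, #7→Loc-2 13·8=104, #8→Loc-2 14·15=210. Service cost 762.
{Loc-3}: service cost 945
{Loc-1}: service cost 947
Among all 3 size-1 choices, {Loc-2} is lowest.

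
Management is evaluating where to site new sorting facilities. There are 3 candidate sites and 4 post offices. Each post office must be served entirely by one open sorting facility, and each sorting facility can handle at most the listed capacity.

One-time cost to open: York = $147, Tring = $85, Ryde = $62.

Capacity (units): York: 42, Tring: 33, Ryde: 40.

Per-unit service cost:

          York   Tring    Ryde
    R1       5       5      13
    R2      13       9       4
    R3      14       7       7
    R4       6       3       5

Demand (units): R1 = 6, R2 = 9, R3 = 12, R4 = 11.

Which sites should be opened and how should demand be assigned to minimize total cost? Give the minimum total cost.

Open {Ryde}: R1→Ryde 13·6=78, R2→Ryde 4·9=36, R3→Ryde 7·12=84, R4→Ryde 5·11=55.
Loads: Ryde carries 38/40. Service 253; fixed 62; total 315.
Next best feasible plan costs 330.

Minimum total cost: 315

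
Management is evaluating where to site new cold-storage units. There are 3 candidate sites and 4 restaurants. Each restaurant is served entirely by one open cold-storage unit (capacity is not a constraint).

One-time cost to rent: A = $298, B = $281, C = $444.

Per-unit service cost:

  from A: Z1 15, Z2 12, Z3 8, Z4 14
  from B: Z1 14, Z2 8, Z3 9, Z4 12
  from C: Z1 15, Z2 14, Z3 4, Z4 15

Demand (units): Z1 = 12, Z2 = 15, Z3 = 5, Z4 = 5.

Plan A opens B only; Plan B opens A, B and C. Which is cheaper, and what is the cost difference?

Plan A is cheaper by 717.

Plan A: {B}: Z1→B 14·12=168, Z2→B 8·15=120, Z3→B 9·5=45, Z4→B 12·5=60. Service 393; fixed 281; total 674.
Plan B: {A, B, C}: Z1→B 14·12=168, Z2→B 8·15=120, Z3→C 4·5=20, Z4→B 12·5=60. Service 368; fixed 1023; total 1391.
Difference: |674 − 1391| = 717.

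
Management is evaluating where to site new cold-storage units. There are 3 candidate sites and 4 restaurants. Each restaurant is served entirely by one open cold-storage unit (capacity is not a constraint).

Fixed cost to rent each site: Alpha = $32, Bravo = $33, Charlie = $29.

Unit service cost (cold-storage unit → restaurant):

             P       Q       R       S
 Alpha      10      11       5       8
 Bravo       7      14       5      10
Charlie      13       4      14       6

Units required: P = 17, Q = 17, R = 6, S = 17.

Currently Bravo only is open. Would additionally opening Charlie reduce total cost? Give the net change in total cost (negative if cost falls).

Current service cost with {Bravo}: 557.
Adding Charlie: each restaurant re-picks its cheapest; new service cost 319, saving 238.
Extra fixed cost: 29. Net change = 29 − 238 = -209.
(Totals: 590 → 381.)

Yes — net change −209 (cost falls by 209).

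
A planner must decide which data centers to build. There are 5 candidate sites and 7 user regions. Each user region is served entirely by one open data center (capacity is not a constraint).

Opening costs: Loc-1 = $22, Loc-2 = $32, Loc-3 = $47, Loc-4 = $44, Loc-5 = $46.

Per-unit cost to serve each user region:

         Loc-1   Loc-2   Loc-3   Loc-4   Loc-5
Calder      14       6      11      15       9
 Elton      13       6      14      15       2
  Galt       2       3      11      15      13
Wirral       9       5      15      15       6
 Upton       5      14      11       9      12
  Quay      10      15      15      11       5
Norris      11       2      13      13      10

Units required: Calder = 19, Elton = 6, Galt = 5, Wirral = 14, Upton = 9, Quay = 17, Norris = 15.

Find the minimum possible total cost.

For any fixed open set, each user region goes to its cheapest open site; total = fixed + service.
{Loc-1, Loc-2, Loc-5}: Calder→Loc-2 6·19=114, Elton→Loc-5 2·6=12, Galt→Loc-1 2·5=10, Wirral→Loc-2 5·14=70, Upton→Loc-1 5·9=45, Quay→Loc-5 5·17=85, Norris→Loc-2 2·15=30. Service 366; fixed 100; total 466.
{Loc-1, Loc-2, Loc-4, Loc-5}: service 366 + fixed 144 = 510
{Loc-2, Loc-5}: service 434 + fixed 78 = 512
{Loc-1, Loc-2, Loc-3, Loc-4, Loc-5}: service 366 + fixed 191 = 557
No other subset beats 466.

Minimum total cost: 466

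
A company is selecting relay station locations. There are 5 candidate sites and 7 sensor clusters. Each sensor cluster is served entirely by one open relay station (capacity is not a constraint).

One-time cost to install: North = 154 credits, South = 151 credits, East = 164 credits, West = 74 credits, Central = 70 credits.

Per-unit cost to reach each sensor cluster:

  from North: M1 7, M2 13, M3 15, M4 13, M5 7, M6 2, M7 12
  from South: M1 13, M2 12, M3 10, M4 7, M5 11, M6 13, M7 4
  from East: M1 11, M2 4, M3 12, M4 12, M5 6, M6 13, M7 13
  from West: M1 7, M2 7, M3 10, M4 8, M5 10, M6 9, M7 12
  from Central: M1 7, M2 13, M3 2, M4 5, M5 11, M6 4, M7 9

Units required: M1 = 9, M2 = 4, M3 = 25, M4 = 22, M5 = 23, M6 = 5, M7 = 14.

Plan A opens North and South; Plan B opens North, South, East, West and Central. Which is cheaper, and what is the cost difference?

Plan A: {North, South}: M1→North 7·9=63, M2→South 12·4=48, M3→South 10·25=250, M4→South 7·22=154, M5→North 7·23=161, M6→North 2·5=10, M7→South 4·14=56. Service 742; fixed 305; total 1047.
Plan B: {North, South, East, West, Central}: M1→North 7·9=63, M2→East 4·4=16, M3→Central 2·25=50, M4→Central 5·22=110, M5→East 6·23=138, M6→North 2·5=10, M7→South 4·14=56. Service 443; fixed 613; total 1056.
Difference: |1047 − 1056| = 9.

Plan A is cheaper by 9.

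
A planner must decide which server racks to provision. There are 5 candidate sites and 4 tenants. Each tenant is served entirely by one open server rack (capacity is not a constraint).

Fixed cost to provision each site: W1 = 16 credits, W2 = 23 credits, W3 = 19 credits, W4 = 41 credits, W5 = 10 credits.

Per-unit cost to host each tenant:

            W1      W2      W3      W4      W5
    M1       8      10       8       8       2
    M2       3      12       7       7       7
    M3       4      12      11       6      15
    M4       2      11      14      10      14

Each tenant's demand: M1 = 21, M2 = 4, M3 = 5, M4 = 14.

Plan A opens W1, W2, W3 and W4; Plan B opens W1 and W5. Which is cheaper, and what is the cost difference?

Plan B is cheaper by 199.

Plan A: {W1, W2, W3, W4}: M1→W1 8·21=168, M2→W1 3·4=12, M3→W1 4·5=20, M4→W1 2·14=28. Service 228; fixed 99; total 327.
Plan B: {W1, W5}: M1→W5 2·21=42, M2→W1 3·4=12, M3→W1 4·5=20, M4→W1 2·14=28. Service 102; fixed 26; total 128.
Difference: |327 − 128| = 199.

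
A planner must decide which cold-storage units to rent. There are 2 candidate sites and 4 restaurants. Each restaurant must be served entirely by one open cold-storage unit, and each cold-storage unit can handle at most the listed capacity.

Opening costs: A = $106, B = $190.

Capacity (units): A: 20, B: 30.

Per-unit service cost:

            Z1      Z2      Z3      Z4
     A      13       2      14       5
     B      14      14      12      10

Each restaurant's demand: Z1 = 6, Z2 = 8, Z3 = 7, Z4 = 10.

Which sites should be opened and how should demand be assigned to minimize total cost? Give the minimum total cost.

Minimum total cost: 530

Open {A, B}: Z1→B 14·6=84, Z2→A 2·8=16, Z3→B 12·7=84, Z4→A 5·10=50.
Loads: A carries 18/20, B carries 13/30. Service 234; fixed 296; total 530.
Next best feasible plan costs 574.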